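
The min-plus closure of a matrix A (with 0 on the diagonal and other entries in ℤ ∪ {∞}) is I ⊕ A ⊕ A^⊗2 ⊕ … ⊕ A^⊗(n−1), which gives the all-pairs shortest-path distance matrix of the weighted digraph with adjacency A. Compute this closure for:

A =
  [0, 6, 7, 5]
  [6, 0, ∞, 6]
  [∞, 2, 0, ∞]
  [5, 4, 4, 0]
Closure =
  [0, 6, 7, 5]
  [6, 0, 10, 6]
  [8, 2, 0, 8]
  [5, 4, 4, 0]

This is the Floyd-Warshall all-pairs shortest-path computation. For each intermediate vertex k = 0, 1, …, 3, update dist[i][j] ← min(dist[i][j], dist[i][k] + dist[k][j]). The final matrix gives, for each (i, j), the minimum total weight of any directed path from i to j (possibly empty when i = j).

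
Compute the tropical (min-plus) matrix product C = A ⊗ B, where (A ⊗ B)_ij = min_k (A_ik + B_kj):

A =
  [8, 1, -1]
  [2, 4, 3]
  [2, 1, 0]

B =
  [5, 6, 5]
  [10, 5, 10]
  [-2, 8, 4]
A ⊗ B =
  [-3, 6, 3]
  [1, 8, 7]
  [-2, 6, 4]

Apply the min-plus product entry-by-entry:
  C[0][0] = min over k of (A[0][0] + B[0][0] = 8 + 5 = 13, A[0][1] + B[1][0] = 1 + 10 = 11, A[0][2] + B[2][0] = -1 + -2 = -3) = -3 (attained at k = 2)
  C[0][1] = min over k of (A[0][0] + B[0][1] = 8 + 6 = 14, A[0][1] + B[1][1] = 1 + 5 = 6, A[0][2] + B[2][1] = -1 + 8 = 7) = 6 (attained at k = 1)
  C[0][2] = min over k of (A[0][0] + B[0][2] = 8 + 5 = 13, A[0][1] + B[1][2] = 1 + 10 = 11, A[0][2] + B[2][2] = -1 + 4 = 3) = 3 (attained at k = 2)
  C[1][0] = min over k of (A[1][0] + B[0][0] = 2 + 5 = 7, A[1][1] + B[1][0] = 4 + 10 = 14, A[1][2] + B[2][0] = 3 + -2 = 1) = 1 (attained at k = 2)
  C[1][1] = min over k of (A[1][0] + B[0][1] = 2 + 6 = 8, A[1][1] + B[1][1] = 4 + 5 = 9, A[1][2] + B[2][1] = 3 + 8 = 11) = 8 (attained at k = 0)
  C[1][2] = min over k of (A[1][0] + B[0][2] = 2 + 5 = 7, A[1][1] + B[1][2] = 4 + 10 = 14, A[1][2] + B[2][2] = 3 + 4 = 7) = 7 (attained at k = 0)
  C[2][0] = min over k of (A[2][0] + B[0][0] = 2 + 5 = 7, A[2][1] + B[1][0] = 1 + 10 = 11, A[2][2] + B[2][0] = 0 + -2 = -2) = -2 (attained at k = 2)
  C[2][1] = min over k of (A[2][0] + B[0][1] = 2 + 6 = 8, A[2][1] + B[1][1] = 1 + 5 = 6, A[2][2] + B[2][1] = 0 + 8 = 8) = 6 (attained at k = 1)
  C[2][2] = min over k of (A[2][0] + B[0][2] = 2 + 5 = 7, A[2][1] + B[1][2] = 1 + 10 = 11, A[2][2] + B[2][2] = 0 + 4 = 4) = 4 (attained at k = 2)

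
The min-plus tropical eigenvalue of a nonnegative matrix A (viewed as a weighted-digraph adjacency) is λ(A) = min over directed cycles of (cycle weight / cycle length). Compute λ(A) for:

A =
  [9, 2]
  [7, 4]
λ(A) = 4

Enumerate directed cycles and compute their means (weight / length). Sample:
  cycle 0 → 0: weight = 9, length = 1, mean = 9/1 ≈ 9.000
  cycle 1 → 1: weight = 4, length = 1, mean = 4/1 ≈ 4.000
  cycle 0 → 1 → 0: weight = 9, length = 2, mean = 9/2 ≈ 4.500
  cycle 1 → 0 → 1: weight = 9, length = 2, mean = 9/2 ≈ 4.500
Minimum mean = 4.000, attained e.g. along the cycle 1 → 1 with weight 4 and length 1. So λ(A) = 4/1 = 4.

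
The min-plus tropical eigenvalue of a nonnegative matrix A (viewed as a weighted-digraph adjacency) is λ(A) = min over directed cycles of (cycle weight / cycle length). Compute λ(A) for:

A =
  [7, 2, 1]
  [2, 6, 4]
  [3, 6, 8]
λ(A) = 2

Enumerate directed cycles and compute their means (weight / length). Sample:
  cycle 0 → 0: weight = 7, length = 1, mean = 7/1 ≈ 7.000
  cycle 1 → 1: weight = 6, length = 1, mean = 6/1 ≈ 6.000
  cycle 2 → 2: weight = 8, length = 1, mean = 8/1 ≈ 8.000
  cycle 0 → 1 → 0: weight = 4, length = 2, mean = 4/2 ≈ 2.000
  cycle 0 → 2 → 0: weight = 4, length = 2, mean = 4/2 ≈ 2.000
  cycle 1 → 0 → 1: weight = 4, length = 2, mean = 4/2 ≈ 2.000
Minimum mean = 2.000, attained e.g. along the cycle 0 → 1 → 0 with weight 4 and length 2. So λ(A) = 4/2 = 2.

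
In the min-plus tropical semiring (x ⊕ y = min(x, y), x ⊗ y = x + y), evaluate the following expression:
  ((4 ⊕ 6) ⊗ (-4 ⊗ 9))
((4 ⊕ 6) ⊗ (-4 ⊗ 9)) = 9

Expand innermost to outermost. Recall ⊕ takes the minimum of its arguments and ⊗ takes their sum. Working out the expression ((4 ⊕ 6) ⊗ (-4 ⊗ 9)) gives 9.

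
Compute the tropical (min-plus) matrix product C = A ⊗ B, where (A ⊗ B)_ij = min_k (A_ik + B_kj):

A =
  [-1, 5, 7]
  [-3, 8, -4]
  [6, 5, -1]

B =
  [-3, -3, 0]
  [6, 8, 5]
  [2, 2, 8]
A ⊗ B =
  [-4, -4, -1]
  [-6, -6, -3]
  [1, 1, 6]

Apply the min-plus product entry-by-entry:
  C[0][0] = min over k of (A[0][0] + B[0][0] = -1 + -3 = -4, A[0][1] + B[1][0] = 5 + 6 = 11, A[0][2] + B[2][0] = 7 + 2 = 9) = -4 (attained at k = 0)
  C[0][1] = min over k of (A[0][0] + B[0][1] = -1 + -3 = -4, A[0][1] + B[1][1] = 5 + 8 = 13, A[0][2] + B[2][1] = 7 + 2 = 9) = -4 (attained at k = 0)
  C[0][2] = min over k of (A[0][0] + B[0][2] = -1 + 0 = -1, A[0][1] + B[1][2] = 5 + 5 = 10, A[0][2] + B[2][2] = 7 + 8 = 15) = -1 (attained at k = 0)
  C[1][0] = min over k of (A[1][0] + B[0][0] = -3 + -3 = -6, A[1][1] + B[1][0] = 8 + 6 = 14, A[1][2] + B[2][0] = -4 + 2 = -2) = -6 (attained at k = 0)
  C[1][1] = min over k of (A[1][0] + B[0][1] = -3 + -3 = -6, A[1][1] + B[1][1] = 8 + 8 = 16, A[1][2] + B[2][1] = -4 + 2 = -2) = -6 (attained at k = 0)
  C[1][2] = min over k of (A[1][0] + B[0][2] = -3 + 0 = -3, A[1][1] + B[1][2] = 8 + 5 = 13, A[1][2] + B[2][2] = -4 + 8 = 4) = -3 (attained at k = 0)
  C[2][0] = min over k of (A[2][0] + B[0][0] = 6 + -3 = 3, A[2][1] + B[1][0] = 5 + 6 = 11, A[2][2] + B[2][0] = -1 + 2 = 1) = 1 (attained at k = 2)
  C[2][1] = min over k of (A[2][0] + B[0][1] = 6 + -3 = 3, A[2][1] + B[1][1] = 5 + 8 = 13, A[2][2] + B[2][1] = -1 + 2 = 1) = 1 (attained at k = 2)
  C[2][2] = min over k of (A[2][0] + B[0][2] = 6 + 0 = 6, A[2][1] + B[1][2] = 5 + 5 = 10, A[2][2] + B[2][2] = -1 + 8 = 7) = 6 (attained at k = 0)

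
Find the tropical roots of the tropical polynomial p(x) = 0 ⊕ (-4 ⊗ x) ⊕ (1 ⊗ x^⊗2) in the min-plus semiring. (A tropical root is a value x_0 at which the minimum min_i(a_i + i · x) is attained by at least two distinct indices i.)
Roots: {-5, 4}

Each tropical root is a break point of the lower envelope of the lines y = a_i + i · x (there are 3 lines, with slopes 0, 1, ..., 2). Only the lines that attain the minimum somewhere contribute to roots; other lines are dominated. Here the surviving (envelope) indices are i = 2, i = 1, i = 0.
Intersections between consecutive envelope lines give the roots: for adjacent envelope indices i < j the intersection is x = (a_i − a_j) / (j − i). Reading off the sorted break points: {-5, 4}.
Verification: at each break x_0, at least two indices attain the minimum of min_i(a_i + i · x_0).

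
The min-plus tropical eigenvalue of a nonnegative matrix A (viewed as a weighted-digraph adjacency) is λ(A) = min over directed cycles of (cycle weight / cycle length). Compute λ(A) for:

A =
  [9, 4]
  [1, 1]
λ(A) = 1

Enumerate directed cycles and compute their means (weight / length). Sample:
  cycle 0 → 0: weight = 9, length = 1, mean = 9/1 ≈ 9.000
  cycle 1 → 1: weight = 1, length = 1, mean = 1/1 ≈ 1.000
  cycle 0 → 1 → 0: weight = 5, length = 2, mean = 5/2 ≈ 2.500
  cycle 1 → 0 → 1: weight = 5, length = 2, mean = 5/2 ≈ 2.500
Minimum mean = 1.000, attained e.g. along the cycle 1 → 1 with weight 1 and length 1. So λ(A) = 1/1 = 1.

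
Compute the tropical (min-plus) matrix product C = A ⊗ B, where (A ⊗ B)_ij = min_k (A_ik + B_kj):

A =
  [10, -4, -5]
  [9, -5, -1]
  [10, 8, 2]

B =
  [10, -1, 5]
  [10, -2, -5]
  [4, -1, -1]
A ⊗ B =
  [-1, -6, -9]
  [3, -7, -10]
  [6, 1, 1]

Apply the min-plus product entry-by-entry:
  C[0][0] = min over k of (A[0][0] + B[0][0] = 10 + 10 = 20, A[0][1] + B[1][0] = -4 + 10 = 6, A[0][2] + B[2][0] = -5 + 4 = -1) = -1 (attained at k = 2)
  C[0][1] = min over k of (A[0][0] + B[0][1] = 10 + -1 = 9, A[0][1] + B[1][1] = -4 + -2 = -6, A[0][2] + B[2][1] = -5 + -1 = -6) = -6 (attained at k = 1)
  C[0][2] = min over k of (A[0][0] + B[0][2] = 10 + 5 = 15, A[0][1] + B[1][2] = -4 + -5 = -9, A[0][2] + B[2][2] = -5 + -1 = -6) = -9 (attained at k = 1)
  C[1][0] = min over k of (A[1][0] + B[0][0] = 9 + 10 = 19, A[1][1] + B[1][0] = -5 + 10 = 5, A[1][2] + B[2][0] = -1 + 4 = 3) = 3 (attained at k = 2)
  C[1][1] = min over k of (A[1][0] + B[0][1] = 9 + -1 = 8, A[1][1] + B[1][1] = -5 + -2 = -7, A[1][2] + B[2][1] = -1 + -1 = -2) = -7 (attained at k = 1)
  C[1][2] = min over k of (A[1][0] + B[0][2] = 9 + 5 = 14, A[1][1] + B[1][2] = -5 + -5 = -10, A[1][2] + B[2][2] = -1 + -1 = -2) = -10 (attained at k = 1)
  C[2][0] = min over k of (A[2][0] + B[0][0] = 10 + 10 = 20, A[2][1] + B[1][0] = 8 + 10 = 18, A[2][2] + B[2][0] = 2 + 4 = 6) = 6 (attained at k = 2)
  C[2][1] = min over k of (A[2][0] + B[0][1] = 10 + -1 = 9, A[2][1] + B[1][1] = 8 + -2 = 6, A[2][2] + B[2][1] = 2 + -1 = 1) = 1 (attained at k = 2)
  C[2][2] = min over k of (A[2][0] + B[0][2] = 10 + 5 = 15, A[2][1] + B[1][2] = 8 + -5 = 3, A[2][2] + B[2][2] = 2 + -1 = 1) = 1 (attained at k = 2)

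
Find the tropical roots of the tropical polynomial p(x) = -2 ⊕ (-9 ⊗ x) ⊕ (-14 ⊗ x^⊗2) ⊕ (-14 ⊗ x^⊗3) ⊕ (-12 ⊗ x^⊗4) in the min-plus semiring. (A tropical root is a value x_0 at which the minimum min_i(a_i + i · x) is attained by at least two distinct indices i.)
Roots: {-2, 0, 5, 7}

Each tropical root is a break point of the lower envelope of the lines y = a_i + i · x (there are 5 lines, with slopes 0, 1, ..., 4). Only the lines that attain the minimum somewhere contribute to roots; other lines are dominated. Here the surviving (envelope) indices are i = 4, i = 3, i = 2, i = 1, i = 0.
Intersections between consecutive envelope lines give the roots: for adjacent envelope indices i < j the intersection is x = (a_i − a_j) / (j − i). Reading off the sorted break points: {-2, 0, 5, 7}.
Verification: at each break x_0, at least two indices attain the minimum of min_i(a_i + i · x_0).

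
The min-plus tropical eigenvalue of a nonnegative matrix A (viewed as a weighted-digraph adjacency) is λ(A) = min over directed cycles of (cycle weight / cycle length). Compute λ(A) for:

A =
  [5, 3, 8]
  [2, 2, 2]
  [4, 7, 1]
λ(A) = 1

Enumerate directed cycles and compute their means (weight / length). Sample:
  cycle 0 → 0: weight = 5, length = 1, mean = 5/1 ≈ 5.000
  cycle 1 → 1: weight = 2, length = 1, mean = 2/1 ≈ 2.000
  cycle 2 → 2: weight = 1, length = 1, mean = 1/1 ≈ 1.000
  cycle 0 → 1 → 0: weight = 5, length = 2, mean = 5/2 ≈ 2.500
  cycle 0 → 2 → 0: weight = 12, length = 2, mean = 12/2 ≈ 6.000
  cycle 1 → 0 → 1: weight = 5, length = 2, mean = 5/2 ≈ 2.500
Minimum mean = 1.000, attained e.g. along the cycle 2 → 2 with weight 1 and length 1. So λ(A) = 1/1 = 1.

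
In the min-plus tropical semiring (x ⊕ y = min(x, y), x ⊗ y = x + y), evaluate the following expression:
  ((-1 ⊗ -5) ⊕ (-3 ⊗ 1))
((-1 ⊗ -5) ⊕ (-3 ⊗ 1)) = -6

Expand innermost to outermost. Recall ⊕ takes the minimum of its arguments and ⊗ takes their sum. Working out the expression ((-1 ⊗ -5) ⊕ (-3 ⊗ 1)) gives -6.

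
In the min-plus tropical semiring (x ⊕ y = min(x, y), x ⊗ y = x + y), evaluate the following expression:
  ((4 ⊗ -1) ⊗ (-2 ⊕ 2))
((4 ⊗ -1) ⊗ (-2 ⊕ 2)) = 1

Expand innermost to outermost. Recall ⊕ takes the minimum of its arguments and ⊗ takes their sum. Working out the expression ((4 ⊗ -1) ⊗ (-2 ⊕ 2)) gives 1.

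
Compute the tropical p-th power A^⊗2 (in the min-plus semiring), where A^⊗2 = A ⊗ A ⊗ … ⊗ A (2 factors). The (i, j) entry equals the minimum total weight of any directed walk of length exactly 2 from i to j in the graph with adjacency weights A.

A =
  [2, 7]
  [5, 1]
A^⊗2 =
  [4, 8]
  [6, 2]

Each entry (A^⊗2)_ij equals the minimum over all length-2 walks i = v_0 → v_1 → … → v_2 = j of Σ_t A[v_t][v_{t+1}]. For example, for (i, j) = (0, 1) we minimise over 2 possible intermediate vertex sequences; the minimum is 8, attained along the walk 0 → 1 → 1.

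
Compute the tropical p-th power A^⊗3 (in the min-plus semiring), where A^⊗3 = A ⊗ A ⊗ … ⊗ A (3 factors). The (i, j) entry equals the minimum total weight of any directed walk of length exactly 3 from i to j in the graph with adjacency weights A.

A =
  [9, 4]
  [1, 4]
A^⊗3 =
  [9, 9]
  [6, 9]

Each entry (A^⊗3)_ij equals the minimum over all length-3 walks i = v_0 → v_1 → … → v_3 = j of Σ_t A[v_t][v_{t+1}]. For example, for (i, j) = (0, 1) we minimise over 4 possible intermediate vertex sequences; the minimum is 9, attained along the walk 0 → 1 → 0 → 1.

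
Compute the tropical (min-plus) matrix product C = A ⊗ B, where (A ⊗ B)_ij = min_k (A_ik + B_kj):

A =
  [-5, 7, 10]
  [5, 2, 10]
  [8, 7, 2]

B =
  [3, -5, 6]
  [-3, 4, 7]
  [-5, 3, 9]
A ⊗ B =
  [-2, -10, 1]
  [-1, 0, 9]
  [-3, 3, 11]

Apply the min-plus product entry-by-entry:
  C[0][0] = min over k of (A[0][0] + B[0][0] = -5 + 3 = -2, A[0][1] + B[1][0] = 7 + -3 = 4, A[0][2] + B[2][0] = 10 + -5 = 5) = -2 (attained at k = 0)
  C[0][1] = min over k of (A[0][0] + B[0][1] = -5 + -5 = -10, A[0][1] + B[1][1] = 7 + 4 = 11, A[0][2] + B[2][1] = 10 + 3 = 13) = -10 (attained at k = 0)
  C[0][2] = min over k of (A[0][0] + B[0][2] = -5 + 6 = 1, A[0][1] + B[1][2] = 7 + 7 = 14, A[0][2] + B[2][2] = 10 + 9 = 19) = 1 (attained at k = 0)
  C[1][0] = min over k of (A[1][0] + B[0][0] = 5 + 3 = 8, A[1][1] + B[1][0] = 2 + -3 = -1, A[1][2] + B[2][0] = 10 + -5 = 5) = -1 (attained at k = 1)
  C[1][1] = min over k of (A[1][0] + B[0][1] = 5 + -5 = 0, A[1][1] + B[1][1] = 2 + 4 = 6, A[1][2] + B[2][1] = 10 + 3 = 13) = 0 (attained at k = 0)
  C[1][2] = min over k of (A[1][0] + B[0][2] = 5 + 6 = 11, A[1][1] + B[1][2] = 2 + 7 = 9, A[1][2] + B[2][2] = 10 + 9 = 19) = 9 (attained at k = 1)
  C[2][0] = min over k of (A[2][0] + B[0][0] = 8 + 3 = 11, A[2][1] + B[1][0] = 7 + -3 = 4, A[2][2] + B[2][0] = 2 + -5 = -3) = -3 (attained at k = 2)
  C[2][1] = min over k of (A[2][0] + B[0][1] = 8 + -5 = 3, A[2][1] + B[1][1] = 7 + 4 = 11, A[2][2] + B[2][1] = 2 + 3 = 5) = 3 (attained at k = 0)
  C[2][2] = min over k of (A[2][0] + B[0][2] = 8 + 6 = 14, A[2][1] + B[1][2] = 7 + 7 = 14, A[2][2] + B[2][2] = 2 + 9 = 11) = 11 (attained at k = 2)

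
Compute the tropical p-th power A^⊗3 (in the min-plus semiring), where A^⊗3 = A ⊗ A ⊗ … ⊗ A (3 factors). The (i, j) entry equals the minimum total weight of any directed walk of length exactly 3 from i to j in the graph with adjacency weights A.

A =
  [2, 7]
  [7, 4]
A^⊗3 =
  [6, 11]
  [11, 12]

Each entry (A^⊗3)_ij equals the minimum over all length-3 walks i = v_0 → v_1 → … → v_3 = j of Σ_t A[v_t][v_{t+1}]. For example, for (i, j) = (0, 1) we minimise over 4 possible intermediate vertex sequences; the minimum is 11, attained along the walk 0 → 0 → 0 → 1.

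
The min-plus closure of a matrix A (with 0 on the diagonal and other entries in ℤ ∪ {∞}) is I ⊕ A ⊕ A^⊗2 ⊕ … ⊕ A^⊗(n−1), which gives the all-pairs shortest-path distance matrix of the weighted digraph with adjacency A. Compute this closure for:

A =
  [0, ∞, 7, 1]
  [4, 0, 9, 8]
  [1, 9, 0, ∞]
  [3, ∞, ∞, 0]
Closure =
  [0, 16, 7, 1]
  [4, 0, 9, 5]
  [1, 9, 0, 2]
  [3, 19, 10, 0]

This is the Floyd-Warshall all-pairs shortest-path computation. For each intermediate vertex k = 0, 1, …, 3, update dist[i][j] ← min(dist[i][j], dist[i][k] + dist[k][j]). The final matrix gives, for each (i, j), the minimum total weight of any directed path from i to j (possibly empty when i = j).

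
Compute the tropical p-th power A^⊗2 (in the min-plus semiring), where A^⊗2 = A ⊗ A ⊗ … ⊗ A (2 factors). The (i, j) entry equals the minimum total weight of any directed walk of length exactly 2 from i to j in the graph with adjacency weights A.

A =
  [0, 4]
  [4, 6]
A^⊗2 =
  [0, 4]
  [4, 8]

Each entry (A^⊗2)_ij equals the minimum over all length-2 walks i = v_0 → v_1 → … → v_2 = j of Σ_t A[v_t][v_{t+1}]. For example, for (i, j) = (0, 1) we minimise over 2 possible intermediate vertex sequences; the minimum is 4, attained along the walk 0 → 0 → 1.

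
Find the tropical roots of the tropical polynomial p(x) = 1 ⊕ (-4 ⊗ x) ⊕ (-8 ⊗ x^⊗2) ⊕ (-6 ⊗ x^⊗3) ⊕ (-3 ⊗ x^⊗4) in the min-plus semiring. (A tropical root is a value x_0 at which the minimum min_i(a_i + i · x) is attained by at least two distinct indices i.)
Roots: {-3, -2, 4, 5}

Each tropical root is a break point of the lower envelope of the lines y = a_i + i · x (there are 5 lines, with slopes 0, 1, ..., 4). Only the lines that attain the minimum somewhere contribute to roots; other lines are dominated. Here the surviving (envelope) indices are i = 4, i = 3, i = 2, i = 1, i = 0.
Intersections between consecutive envelope lines give the roots: for adjacent envelope indices i < j the intersection is x = (a_i − a_j) / (j − i). Reading off the sorted break points: {-3, -2, 4, 5}.
Verification: at each break x_0, at least two indices attain the minimum of min_i(a_i + i · x_0).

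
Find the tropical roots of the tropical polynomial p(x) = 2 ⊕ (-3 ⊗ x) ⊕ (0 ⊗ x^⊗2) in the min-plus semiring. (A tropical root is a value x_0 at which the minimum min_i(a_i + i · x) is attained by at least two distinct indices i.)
Roots: {-3, 5}

Each tropical root is a break point of the lower envelope of the lines y = a_i + i · x (there are 3 lines, with slopes 0, 1, ..., 2). Only the lines that attain the minimum somewhere contribute to roots; other lines are dominated. Here the surviving (envelope) indices are i = 2, i = 1, i = 0.
Intersections between consecutive envelope lines give the roots: for adjacent envelope indices i < j the intersection is x = (a_i − a_j) / (j − i). Reading off the sorted break points: {-3, 5}.
Verification: at each break x_0, at least two indices attain the minimum of min_i(a_i + i · x_0).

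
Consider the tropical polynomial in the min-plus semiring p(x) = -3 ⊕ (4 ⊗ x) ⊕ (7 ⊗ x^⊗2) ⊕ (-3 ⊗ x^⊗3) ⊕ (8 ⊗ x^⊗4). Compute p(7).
p(7) = -3

A tropical monomial a ⊗ x^⊗i evaluates to a + i · x. Evaluating each term at x = 7:
  Term 0 contributes -3 + 0 · 7 = -3
  Term 1 contributes 4 + 1 · 7 = 11
  Term 2 contributes 7 + 2 · 7 = 21
  Term 3 contributes -3 + 3 · 7 = 18
  Term 4 contributes 8 + 4 · 7 = 36
p(7) = ⊕ of these = min[-3, 11, 21, 18, 36] = -3.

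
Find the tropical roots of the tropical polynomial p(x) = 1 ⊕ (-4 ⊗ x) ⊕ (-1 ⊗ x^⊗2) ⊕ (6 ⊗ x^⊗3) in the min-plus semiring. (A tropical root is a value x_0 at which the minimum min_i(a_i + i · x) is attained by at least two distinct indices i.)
Roots: {-7, -3, 5}

Each tropical root is a break point of the lower envelope of the lines y = a_i + i · x (there are 4 lines, with slopes 0, 1, ..., 3). Only the lines that attain the minimum somewhere contribute to roots; other lines are dominated. Here the surviving (envelope) indices are i = 3, i = 2, i = 1, i = 0.
Intersections between consecutive envelope lines give the roots: for adjacent envelope indices i < j the intersection is x = (a_i − a_j) / (j − i). Reading off the sorted break points: {-7, -3, 5}.
Verification: at each break x_0, at least two indices attain the minimum of min_i(a_i + i · x_0).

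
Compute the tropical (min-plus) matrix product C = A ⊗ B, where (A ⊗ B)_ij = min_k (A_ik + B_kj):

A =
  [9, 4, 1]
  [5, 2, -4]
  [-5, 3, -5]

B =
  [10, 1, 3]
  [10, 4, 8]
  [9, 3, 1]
A ⊗ B =
  [10, 4, 2]
  [5, -1, -3]
  [4, -4, -4]

Apply the min-plus product entry-by-entry:
  C[0][0] = min over k of (A[0][0] + B[0][0] = 9 + 10 = 19, A[0][1] + B[1][0] = 4 + 10 = 14, A[0][2] + B[2][0] = 1 + 9 = 10) = 10 (attained at k = 2)
  C[0][1] = min over k of (A[0][0] + B[0][1] = 9 + 1 = 10, A[0][1] + B[1][1] = 4 + 4 = 8, A[0][2] + B[2][1] = 1 + 3 = 4) = 4 (attained at k = 2)
  C[0][2] = min over k of (A[0][0] + B[0][2] = 9 + 3 = 12, A[0][1] + B[1][2] = 4 + 8 = 12, A[0][2] + B[2][2] = 1 + 1 = 2) = 2 (attained at k = 2)
  C[1][0] = min over k of (A[1][0] + B[0][0] = 5 + 10 = 15, A[1][1] + B[1][0] = 2 + 10 = 12, A[1][2] + B[2][0] = -4 + 9 = 5) = 5 (attained at k = 2)
  C[1][1] = min over k of (A[1][0] + B[0][1] = 5 + 1 = 6, A[1][1] + B[1][1] = 2 + 4 = 6, A[1][2] + B[2][1] = -4 + 3 = -1) = -1 (attained at k = 2)
  C[1][2] = min over k of (A[1][0] + B[0][2] = 5 + 3 = 8, A[1][1] + B[1][2] = 2 + 8 = 10, A[1][2] + B[2][2] = -4 + 1 = -3) = -3 (attained at k = 2)
  C[2][0] = min over k of (A[2][0] + B[0][0] = -5 + 10 = 5, A[2][1] + B[1][0] = 3 + 10 = 13, A[2][2] + B[2][0] = -5 + 9 = 4) = 4 (attained at k = 2)
  C[2][1] = min over k of (A[2][0] + B[0][1] = -5 + 1 = -4, A[2][1] + B[1][1] = 3 + 4 = 7, A[2][2] + B[2][1] = -5 + 3 = -2) = -4 (attained at k = 0)
  C[2][2] = min over k of (A[2][0] + B[0][2] = -5 + 3 = -2, A[2][1] + B[1][2] = 3 + 8 = 11, A[2][2] + B[2][2] = -5 + 1 = -4) = -4 (attained at k = 2)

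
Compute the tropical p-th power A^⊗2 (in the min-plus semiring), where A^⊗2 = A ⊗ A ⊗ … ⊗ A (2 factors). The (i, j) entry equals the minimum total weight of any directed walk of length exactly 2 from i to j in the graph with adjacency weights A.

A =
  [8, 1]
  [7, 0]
A^⊗2 =
  [8, 1]
  [7, 0]

Each entry (A^⊗2)_ij equals the minimum over all length-2 walks i = v_0 → v_1 → … → v_2 = j of Σ_t A[v_t][v_{t+1}]. For example, for (i, j) = (0, 1) we minimise over 2 possible intermediate vertex sequences; the minimum is 1, attained along the walk 0 → 1 → 1.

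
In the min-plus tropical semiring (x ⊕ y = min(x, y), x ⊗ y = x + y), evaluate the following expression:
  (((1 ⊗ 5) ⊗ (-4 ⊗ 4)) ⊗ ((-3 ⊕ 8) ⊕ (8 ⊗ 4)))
(((1 ⊗ 5) ⊗ (-4 ⊗ 4)) ⊗ ((-3 ⊕ 8) ⊕ (8 ⊗ 4))) = 3

Expand innermost to outermost. Recall ⊕ takes the minimum of its arguments and ⊗ takes their sum. Working out the expression (((1 ⊗ 5) ⊗ (-4 ⊗ 4)) ⊗ ((-3 ⊕ 8) ⊕ (8 ⊗ 4))) gives 3.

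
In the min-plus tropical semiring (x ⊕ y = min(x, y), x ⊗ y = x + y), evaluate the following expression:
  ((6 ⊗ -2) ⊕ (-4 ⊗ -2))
((6 ⊗ -2) ⊕ (-4 ⊗ -2)) = -6

Expand innermost to outermost. Recall ⊕ takes the minimum of its arguments and ⊗ takes their sum. Working out the expression ((6 ⊗ -2) ⊕ (-4 ⊗ -2)) gives -6.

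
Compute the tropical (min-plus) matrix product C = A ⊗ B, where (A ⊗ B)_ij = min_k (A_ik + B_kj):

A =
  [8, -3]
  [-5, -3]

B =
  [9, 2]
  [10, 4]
A ⊗ B =
  [7, 1]
  [4, -3]

Apply the min-plus product entry-by-entry:
  C[0][0] = min over k of (A[0][0] + B[0][0] = 8 + 9 = 17, A[0][1] + B[1][0] = -3 + 10 = 7) = 7 (attained at k = 1)
  C[0][1] = min over k of (A[0][0] + B[0][1] = 8 + 2 = 10, A[0][1] + B[1][1] = -3 + 4 = 1) = 1 (attained at k = 1)
  C[1][0] = min over k of (A[1][0] + B[0][0] = -5 + 9 = 4, A[1][1] + B[1][0] = -3 + 10 = 7) = 4 (attained at k = 0)
  C[1][1] = min over k of (A[1][0] + B[0][1] = -5 + 2 = -3, A[1][1] + B[1][1] = -3 + 4 = 1) = -3 (attained at k = 0)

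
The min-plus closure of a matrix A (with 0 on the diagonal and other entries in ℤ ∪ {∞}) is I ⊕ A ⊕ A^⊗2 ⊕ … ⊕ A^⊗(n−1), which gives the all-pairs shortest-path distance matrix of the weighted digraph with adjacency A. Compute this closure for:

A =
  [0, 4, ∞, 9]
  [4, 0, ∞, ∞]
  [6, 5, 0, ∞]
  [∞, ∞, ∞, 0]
Closure =
  [0, 4, ∞, 9]
  [4, 0, ∞, 13]
  [6, 5, 0, 15]
  [∞, ∞, ∞, 0]

This is the Floyd-Warshall all-pairs shortest-path computation. For each intermediate vertex k = 0, 1, …, 3, update dist[i][j] ← min(dist[i][j], dist[i][k] + dist[k][j]). The final matrix gives, for each (i, j), the minimum total weight of any directed path from i to j (possibly empty when i = j).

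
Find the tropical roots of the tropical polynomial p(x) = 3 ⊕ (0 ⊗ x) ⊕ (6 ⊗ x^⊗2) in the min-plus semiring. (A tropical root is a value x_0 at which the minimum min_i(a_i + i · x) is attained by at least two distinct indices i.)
Roots: {-6, 3}

Each tropical root is a break point of the lower envelope of the lines y = a_i + i · x (there are 3 lines, with slopes 0, 1, ..., 2). Only the lines that attain the minimum somewhere contribute to roots; other lines are dominated. Here the surviving (envelope) indices are i = 2, i = 1, i = 0.
Intersections between consecutive envelope lines give the roots: for adjacent envelope indices i < j the intersection is x = (a_i − a_j) / (j − i). Reading off the sorted break points: {-6, 3}.
Verification: at each break x_0, at least two indices attain the minimum of min_i(a_i + i · x_0).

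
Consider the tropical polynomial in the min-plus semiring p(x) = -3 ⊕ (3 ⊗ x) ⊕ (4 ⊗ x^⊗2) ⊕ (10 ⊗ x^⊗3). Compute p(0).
p(0) = -3

A tropical monomial a ⊗ x^⊗i evaluates to a + i · x. Evaluating each term at x = 0:
  Term 0 contributes -3 + 0 · 0 = -3
  Term 1 contributes 3 + 1 · 0 = 3
  Term 2 contributes 4 + 2 · 0 = 4
  Term 3 contributes 10 + 3 · 0 = 10
p(0) = ⊕ of these = min[-3, 3, 4, 10] = -3.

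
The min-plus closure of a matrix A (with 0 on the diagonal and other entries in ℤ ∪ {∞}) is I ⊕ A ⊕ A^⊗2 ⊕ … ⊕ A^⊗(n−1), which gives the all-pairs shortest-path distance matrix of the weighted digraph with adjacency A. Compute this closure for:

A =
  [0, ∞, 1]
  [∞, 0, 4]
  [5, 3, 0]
Closure =
  [0, 4, 1]
  [9, 0, 4]
  [5, 3, 0]

This is the Floyd-Warshall all-pairs shortest-path computation. For each intermediate vertex k = 0, 1, …, 2, update dist[i][j] ← min(dist[i][j], dist[i][k] + dist[k][j]). The final matrix gives, for each (i, j), the minimum total weight of any directed path from i to j (possibly empty when i = j).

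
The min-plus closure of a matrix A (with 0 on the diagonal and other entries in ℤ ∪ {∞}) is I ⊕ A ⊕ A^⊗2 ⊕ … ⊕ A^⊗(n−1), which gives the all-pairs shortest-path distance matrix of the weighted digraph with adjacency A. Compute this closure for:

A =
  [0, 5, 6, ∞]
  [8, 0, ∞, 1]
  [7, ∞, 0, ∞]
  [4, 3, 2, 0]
Closure =
  [0, 5, 6, 6]
  [5, 0, 3, 1]
  [7, 12, 0, 13]
  [4, 3, 2, 0]

This is the Floyd-Warshall all-pairs shortest-path computation. For each intermediate vertex k = 0, 1, …, 3, update dist[i][j] ← min(dist[i][j], dist[i][k] + dist[k][j]). The final matrix gives, for each (i, j), the minimum total weight of any directed path from i to j (possibly empty when i = j).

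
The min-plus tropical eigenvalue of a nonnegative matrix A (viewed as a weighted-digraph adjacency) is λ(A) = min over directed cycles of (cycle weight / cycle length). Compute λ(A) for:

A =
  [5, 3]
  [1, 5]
λ(A) = 2

Enumerate directed cycles and compute their means (weight / length). Sample:
  cycle 0 → 0: weight = 5, length = 1, mean = 5/1 ≈ 5.000
  cycle 1 → 1: weight = 5, length = 1, mean = 5/1 ≈ 5.000
  cycle 0 → 1 → 0: weight = 4, length = 2, mean = 4/2 ≈ 2.000
  cycle 1 → 0 → 1: weight = 4, length = 2, mean = 4/2 ≈ 2.000
Minimum mean = 2.000, attained e.g. along the cycle 0 → 1 → 0 with weight 4 and length 2. So λ(A) = 4/2 = 2.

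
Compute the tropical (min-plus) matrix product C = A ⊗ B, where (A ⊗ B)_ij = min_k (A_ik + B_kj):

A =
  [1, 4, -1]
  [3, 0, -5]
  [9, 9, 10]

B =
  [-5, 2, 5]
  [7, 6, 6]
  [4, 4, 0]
A ⊗ B =
  [-4, 3, -1]
  [-2, -1, -5]
  [4, 11, 10]

Apply the min-plus product entry-by-entry:
  C[0][0] = min over k of (A[0][0] + B[0][0] = 1 + -5 = -4, A[0][1] + B[1][0] = 4 + 7 = 11, A[0][2] + B[2][0] = -1 + 4 = 3) = -4 (attained at k = 0)
  C[0][1] = min over k of (A[0][0] + B[0][1] = 1 + 2 = 3, A[0][1] + B[1][1] = 4 + 6 = 10, A[0][2] + B[2][1] = -1 + 4 = 3) = 3 (attained at k = 0)
  C[0][2] = min over k of (A[0][0] + B[0][2] = 1 + 5 = 6, A[0][1] + B[1][2] = 4 + 6 = 10, A[0][2] + B[2][2] = -1 + 0 = -1) = -1 (attained at k = 2)
  C[1][0] = min over k of (A[1][0] + B[0][0] = 3 + -5 = -2, A[1][1] + B[1][0] = 0 + 7 = 7, A[1][2] + B[2][0] = -5 + 4 = -1) = -2 (attained at k = 0)
  C[1][1] = min over k of (A[1][0] + B[0][1] = 3 + 2 = 5, A[1][1] + B[1][1] = 0 + 6 = 6, A[1][2] + B[2][1] = -5 + 4 = -1) = -1 (attained at k = 2)
  C[1][2] = min over k of (A[1][0] + B[0][2] = 3 + 5 = 8, A[1][1] + B[1][2] = 0 + 6 = 6, A[1][2] + B[2][2] = -5 + 0 = -5) = -5 (attained at k = 2)
  C[2][0] = min over k of (A[2][0] + B[0][0] = 9 + -5 = 4, A[2][1] + B[1][0] = 9 + 7 = 16, A[2][2] + B[2][0] = 10 + 4 = 14) = 4 (attained at k = 0)
  C[2][1] = min over k of (A[2][0] + B[0][1] = 9 + 2 = 11, A[2][1] + B[1][1] = 9 + 6 = 15, A[2][2] + B[2][1] = 10 + 4 = 14) = 11 (attained at k = 0)
  C[2][2] = min over k of (A[2][0] + B[0][2] = 9 + 5 = 14, A[2][1] + B[1][2] = 9 + 6 = 15, A[2][2] + B[2][2] = 10 + 0 = 10) = 10 (attained at k = 2)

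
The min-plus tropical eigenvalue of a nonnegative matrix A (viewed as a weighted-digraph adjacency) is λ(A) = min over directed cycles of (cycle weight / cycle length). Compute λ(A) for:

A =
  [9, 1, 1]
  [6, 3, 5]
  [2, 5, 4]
λ(A) = 3/2

Enumerate directed cycles and compute their means (weight / length). Sample:
  cycle 0 → 0: weight = 9, length = 1, mean = 9/1 ≈ 9.000
  cycle 1 → 1: weight = 3, length = 1, mean = 3/1 ≈ 3.000
  cycle 2 → 2: weight = 4, length = 1, mean = 4/1 ≈ 4.000
  cycle 0 → 1 → 0: weight = 7, length = 2, mean = 7/2 ≈ 3.500
  cycle 0 → 2 → 0: weight = 3, length = 2, mean = 3/2 ≈ 1.500
  cycle 1 → 0 → 1: weight = 7, length = 2, mean = 7/2 ≈ 3.500
Minimum mean = 1.500, attained e.g. along the cycle 0 → 2 → 0 with weight 3 and length 2. So λ(A) = 3/2 = 3/2.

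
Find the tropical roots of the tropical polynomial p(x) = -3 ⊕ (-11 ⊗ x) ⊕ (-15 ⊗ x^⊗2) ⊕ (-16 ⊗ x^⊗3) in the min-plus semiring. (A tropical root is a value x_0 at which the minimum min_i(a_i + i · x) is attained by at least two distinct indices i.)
Roots: {1, 4, 8}

Each tropical root is a break point of the lower envelope of the lines y = a_i + i · x (there are 4 lines, with slopes 0, 1, ..., 3). Only the lines that attain the minimum somewhere contribute to roots; other lines are dominated. Here the surviving (envelope) indices are i = 3, i = 2, i = 1, i = 0.
Intersections between consecutive envelope lines give the roots: for adjacent envelope indices i < j the intersection is x = (a_i − a_j) / (j − i). Reading off the sorted break points: {1, 4, 8}.
Verification: at each break x_0, at least two indices attain the minimum of min_i(a_i + i · x_0).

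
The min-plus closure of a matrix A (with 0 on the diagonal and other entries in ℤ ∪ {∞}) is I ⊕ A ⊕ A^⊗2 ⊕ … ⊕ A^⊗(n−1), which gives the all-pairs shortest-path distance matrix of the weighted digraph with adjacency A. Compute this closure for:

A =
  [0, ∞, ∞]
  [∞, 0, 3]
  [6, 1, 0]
Closure =
  [0, ∞, ∞]
  [9, 0, 3]
  [6, 1, 0]

This is the Floyd-Warshall all-pairs shortest-path computation. For each intermediate vertex k = 0, 1, …, 2, update dist[i][j] ← min(dist[i][j], dist[i][k] + dist[k][j]). The final matrix gives, for each (i, j), the minimum total weight of any directed path from i to j (possibly empty when i = j).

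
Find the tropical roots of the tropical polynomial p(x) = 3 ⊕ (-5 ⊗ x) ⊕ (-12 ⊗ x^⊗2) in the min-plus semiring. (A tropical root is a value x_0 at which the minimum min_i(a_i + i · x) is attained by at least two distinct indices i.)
Roots: {7, 8}

Each tropical root is a break point of the lower envelope of the lines y = a_i + i · x (there are 3 lines, with slopes 0, 1, ..., 2). Only the lines that attain the minimum somewhere contribute to roots; other lines are dominated. Here the surviving (envelope) indices are i = 2, i = 1, i = 0.
Intersections between consecutive envelope lines give the roots: for adjacent envelope indices i < j the intersection is x = (a_i − a_j) / (j − i). Reading off the sorted break points: {7, 8}.
Verification: at each break x_0, at least two indices attain the minimum of min_i(a_i + i · x_0).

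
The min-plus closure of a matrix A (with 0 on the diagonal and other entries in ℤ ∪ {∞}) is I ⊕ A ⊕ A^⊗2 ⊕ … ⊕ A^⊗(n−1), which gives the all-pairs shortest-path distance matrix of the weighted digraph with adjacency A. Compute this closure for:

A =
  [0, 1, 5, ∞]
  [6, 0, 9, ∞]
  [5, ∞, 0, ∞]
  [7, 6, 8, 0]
Closure =
  [0, 1, 5, ∞]
  [6, 0, 9, ∞]
  [5, 6, 0, ∞]
  [7, 6, 8, 0]

This is the Floyd-Warshall all-pairs shortest-path computation. For each intermediate vertex k = 0, 1, …, 3, update dist[i][j] ← min(dist[i][j], dist[i][k] + dist[k][j]). The final matrix gives, for each (i, j), the minimum total weight of any directed path from i to j (possibly empty when i = j).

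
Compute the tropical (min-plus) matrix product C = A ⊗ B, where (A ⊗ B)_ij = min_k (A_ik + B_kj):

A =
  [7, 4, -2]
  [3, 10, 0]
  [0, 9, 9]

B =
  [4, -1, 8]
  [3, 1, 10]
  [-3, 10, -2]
A ⊗ B =
  [-5, 5, -4]
  [-3, 2, -2]
  [4, -1, 7]

Apply the min-plus product entry-by-entry:
  C[0][0] = min over k of (A[0][0] + B[0][0] = 7 + 4 = 11, A[0][1] + B[1][0] = 4 + 3 = 7, A[0][2] + B[2][0] = -2 + -3 = -5) = -5 (attained at k = 2)
  C[0][1] = min over k of (A[0][0] + B[0][1] = 7 + -1 = 6, A[0][1] + B[1][1] = 4 + 1 = 5, A[0][2] + B[2][1] = -2 + 10 = 8) = 5 (attained at k = 1)
  C[0][2] = min over k of (A[0][0] + B[0][2] = 7 + 8 = 15, A[0][1] + B[1][2] = 4 + 10 = 14, A[0][2] + B[2][2] = -2 + -2 = -4) = -4 (attained at k = 2)
  C[1][0] = min over k of (A[1][0] + B[0][0] = 3 + 4 = 7, A[1][1] + B[1][0] = 10 + 3 = 13, A[1][2] + B[2][0] = 0 + -3 = -3) = -3 (attained at k = 2)
  C[1][1] = min over k of (A[1][0] + B[0][1] = 3 + -1 = 2, A[1][1] + B[1][1] = 10 + 1 = 11, A[1][2] + B[2][1] = 0 + 10 = 10) = 2 (attained at k = 0)
  C[1][2] = min over k of (A[1][0] + B[0][2] = 3 + 8 = 11, A[1][1] + B[1][2] = 10 + 10 = 20, A[1][2] + B[2][2] = 0 + -2 = -2) = -2 (attained at k = 2)
  C[2][0] = min over k of (A[2][0] + B[0][0] = 0 + 4 = 4, A[2][1] + B[1][0] = 9 + 3 = 12, A[2][2] + B[2][0] = 9 + -3 = 6) = 4 (attained at k = 0)
  C[2][1] = min over k of (A[2][0] + B[0][1] = 0 + -1 = -1, A[2][1] + B[1][1] = 9 + 1 = 10, A[2][2] + B[2][1] = 9 + 10 = 19) = -1 (attained at k = 0)
  C[2][2] = min over k of (A[2][0] + B[0][2] = 0 + 8 = 8, A[2][1] + B[1][2] = 9 + 10 = 19, A[2][2] + B[2][2] = 9 + -2 = 7) = 7 (attained at k = 2)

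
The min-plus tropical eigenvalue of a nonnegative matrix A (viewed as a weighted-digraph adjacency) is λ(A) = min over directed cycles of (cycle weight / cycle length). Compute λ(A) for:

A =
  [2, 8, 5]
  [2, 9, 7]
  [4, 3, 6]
λ(A) = 2

Enumerate directed cycles and compute their means (weight / length). Sample:
  cycle 0 → 0: weight = 2, length = 1, mean = 2/1 ≈ 2.000
  cycle 1 → 1: weight = 9, length = 1, mean = 9/1 ≈ 9.000
  cycle 2 → 2: weight = 6, length = 1, mean = 6/1 ≈ 6.000
  cycle 0 → 1 → 0: weight = 10, length = 2, mean = 10/2 ≈ 5.000
  cycle 0 → 2 → 0: weight = 9, length = 2, mean = 9/2 ≈ 4.500
  cycle 1 → 0 → 1: weight = 10, length = 2, mean = 10/2 ≈ 5.000
Minimum mean = 2.000, attained e.g. along the cycle 0 → 0 with weight 2 and length 1. So λ(A) = 2/1 = 2.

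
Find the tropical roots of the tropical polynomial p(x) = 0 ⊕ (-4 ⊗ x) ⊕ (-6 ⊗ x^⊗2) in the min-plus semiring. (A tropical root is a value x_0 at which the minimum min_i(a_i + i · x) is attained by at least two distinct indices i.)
Roots: {2, 4}

Each tropical root is a break point of the lower envelope of the lines y = a_i + i · x (there are 3 lines, with slopes 0, 1, ..., 2). Only the lines that attain the minimum somewhere contribute to roots; other lines are dominated. Here the surviving (envelope) indices are i = 2, i = 1, i = 0.
Intersections between consecutive envelope lines give the roots: for adjacent envelope indices i < j the intersection is x = (a_i − a_j) / (j − i). Reading off the sorted break points: {2, 4}.
Verification: at each break x_0, at least two indices attain the minimum of min_i(a_i + i · x_0).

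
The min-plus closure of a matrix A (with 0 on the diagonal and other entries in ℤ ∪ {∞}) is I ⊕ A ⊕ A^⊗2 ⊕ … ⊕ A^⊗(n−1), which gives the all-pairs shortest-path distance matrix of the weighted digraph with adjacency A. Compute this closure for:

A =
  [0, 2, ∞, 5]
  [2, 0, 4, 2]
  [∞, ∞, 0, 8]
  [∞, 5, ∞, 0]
Closure =
  [0, 2, 6, 4]
  [2, 0, 4, 2]
  [15, 13, 0, 8]
  [7, 5, 9, 0]

This is the Floyd-Warshall all-pairs shortest-path computation. For each intermediate vertex k = 0, 1, …, 3, update dist[i][j] ← min(dist[i][j], dist[i][k] + dist[k][j]). The final matrix gives, for each (i, j), the minimum total weight of any directed path from i to j (possibly empty when i = j).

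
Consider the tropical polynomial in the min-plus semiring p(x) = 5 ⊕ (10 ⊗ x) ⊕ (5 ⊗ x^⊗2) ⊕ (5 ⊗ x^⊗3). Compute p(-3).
p(-3) = -4

A tropical monomial a ⊗ x^⊗i evaluates to a + i · x. Evaluating each term at x = -3:
  Term 0 contributes 5 + 0 · -3 = 5
  Term 1 contributes 10 + 1 · -3 = 7
  Term 2 contributes 5 + 2 · -3 = -1
  Term 3 contributes 5 + 3 · -3 = -4
p(-3) = ⊕ of these = min[5, 7, -1, -4] = -4.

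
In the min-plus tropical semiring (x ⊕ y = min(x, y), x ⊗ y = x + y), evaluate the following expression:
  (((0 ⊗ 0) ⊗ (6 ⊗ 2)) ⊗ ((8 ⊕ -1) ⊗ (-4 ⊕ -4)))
(((0 ⊗ 0) ⊗ (6 ⊗ 2)) ⊗ ((8 ⊕ -1) ⊗ (-4 ⊕ -4))) = 3

Expand innermost to outermost. Recall ⊕ takes the minimum of its arguments and ⊗ takes their sum. Working out the expression (((0 ⊗ 0) ⊗ (6 ⊗ 2)) ⊗ ((8 ⊕ -1) ⊗ (-4 ⊕ -4))) gives 3.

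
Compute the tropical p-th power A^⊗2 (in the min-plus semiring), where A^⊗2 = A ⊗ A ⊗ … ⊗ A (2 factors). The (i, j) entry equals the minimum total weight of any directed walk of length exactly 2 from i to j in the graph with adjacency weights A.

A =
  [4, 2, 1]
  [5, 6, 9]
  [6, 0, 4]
A^⊗2 =
  [7, 1, 5]
  [9, 7, 6]
  [5, 4, 7]

Each entry (A^⊗2)_ij equals the minimum over all length-2 walks i = v_0 → v_1 → … → v_2 = j of Σ_t A[v_t][v_{t+1}]. For example, for (i, j) = (0, 2) we minimise over 3 possible intermediate vertex sequences; the minimum is 5, attained along the walk 0 → 0 → 2.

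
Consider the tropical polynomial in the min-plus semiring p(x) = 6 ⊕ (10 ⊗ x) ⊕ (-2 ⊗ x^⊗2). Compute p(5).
p(5) = 6

A tropical monomial a ⊗ x^⊗i evaluates to a + i · x. Evaluating each term at x = 5:
  Term 0 contributes 6 + 0 · 5 = 6
  Term 1 contributes 10 + 1 · 5 = 15
  Term 2 contributes -2 + 2 · 5 = 8
p(5) = ⊕ of these = min[6, 15, 8] = 6.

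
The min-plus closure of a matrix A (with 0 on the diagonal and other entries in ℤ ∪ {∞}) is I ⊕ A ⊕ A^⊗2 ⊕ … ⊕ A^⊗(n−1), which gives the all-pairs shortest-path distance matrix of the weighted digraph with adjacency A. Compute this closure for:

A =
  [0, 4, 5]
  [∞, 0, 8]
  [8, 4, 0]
Closure =
  [0, 4, 5]
  [16, 0, 8]
  [8, 4, 0]

This is the Floyd-Warshall all-pairs shortest-path computation. For each intermediate vertex k = 0, 1, …, 2, update dist[i][j] ← min(dist[i][j], dist[i][k] + dist[k][j]). The final matrix gives, for each (i, j), the minimum total weight of any directed path from i to j (possibly empty when i = j).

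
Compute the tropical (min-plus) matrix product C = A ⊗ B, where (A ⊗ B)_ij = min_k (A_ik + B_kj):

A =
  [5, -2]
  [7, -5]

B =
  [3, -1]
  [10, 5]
A ⊗ B =
  [8, 3]
  [5, 0]

Apply the min-plus product entry-by-entry:
  C[0][0] = min over k of (A[0][0] + B[0][0] = 5 + 3 = 8, A[0][1] + B[1][0] = -2 + 10 = 8) = 8 (attained at k = 0)
  C[0][1] = min over k of (A[0][0] + B[0][1] = 5 + -1 = 4, A[0][1] + B[1][1] = -2 + 5 = 3) = 3 (attained at k = 1)
  C[1][0] = min over k of (A[1][0] + B[0][0] = 7 + 3 = 10, A[1][1] + B[1][0] = -5 + 10 = 5) = 5 (attained at k = 1)
  C[1][1] = min over k of (A[1][0] + B[0][1] = 7 + -1 = 6, A[1][1] + B[1][1] = -5 + 5 = 0) = 0 (attained at k = 1)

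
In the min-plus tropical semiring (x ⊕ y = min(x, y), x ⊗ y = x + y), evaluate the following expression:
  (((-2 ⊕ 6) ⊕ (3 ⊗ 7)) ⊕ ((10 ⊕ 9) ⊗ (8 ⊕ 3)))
(((-2 ⊕ 6) ⊕ (3 ⊗ 7)) ⊕ ((10 ⊕ 9) ⊗ (8 ⊕ 3))) = -2

Expand innermost to outermost. Recall ⊕ takes the minimum of its arguments and ⊗ takes their sum. Working out the expression (((-2 ⊕ 6) ⊕ (3 ⊗ 7)) ⊕ ((10 ⊕ 9) ⊗ (8 ⊕ 3))) gives -2.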